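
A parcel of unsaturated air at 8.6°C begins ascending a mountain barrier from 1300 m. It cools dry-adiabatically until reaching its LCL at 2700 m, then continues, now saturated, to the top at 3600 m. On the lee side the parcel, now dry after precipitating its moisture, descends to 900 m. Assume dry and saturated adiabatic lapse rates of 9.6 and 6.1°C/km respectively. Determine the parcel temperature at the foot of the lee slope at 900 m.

Dry to 2700 m: -9.6 × 1.4 km = -13.44°C, so T = -4.84°C.
Saturated to 3600 m: -6.1 × 0.9 km = -5.49°C, so T = -10.33°C.
Dry descent to 900 m: +9.6 × 2.7 km = +25.92°C, so T = 15.59°C.

15.59°C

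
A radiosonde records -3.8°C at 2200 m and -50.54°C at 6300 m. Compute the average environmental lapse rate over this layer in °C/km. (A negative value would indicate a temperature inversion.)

Γ = −ΔT/Δz = (-3.8 − (-50.54)) / (6300 − 2200) m
  = 46.74°C / 4.1 km = 11.4°C/km

11.4°C/km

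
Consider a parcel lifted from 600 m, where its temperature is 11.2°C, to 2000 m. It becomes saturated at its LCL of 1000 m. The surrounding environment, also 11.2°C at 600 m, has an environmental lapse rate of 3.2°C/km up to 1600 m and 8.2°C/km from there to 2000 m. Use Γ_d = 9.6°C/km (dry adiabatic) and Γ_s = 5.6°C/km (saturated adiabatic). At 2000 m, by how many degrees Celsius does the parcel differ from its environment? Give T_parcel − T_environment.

-2.96°C (parcel cooler than environment)

Parcel:
  600–1000 m, dry: Δz = 0.4 km ⇒ ΔT = -3.84°C; T = 7.36°C
  1000–2000 m, saturated: Δz = 1 km ⇒ ΔT = -5.6°C; T = 1.76°C
Environment:
  600–1600 m, environment, lower layer: Δz = 1 km ⇒ ΔT = -3.2°C; T = 8°C
  1600–2000 m, environment, upper layer: Δz = 0.4 km ⇒ ΔT = -3.28°C; T = 4.72°C
T_parcel − T_env = 1.76 − 4.72 = -2.96°C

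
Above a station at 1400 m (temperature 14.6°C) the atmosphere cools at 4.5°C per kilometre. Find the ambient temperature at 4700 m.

1400–4700 m, environmental: Δz = 3.3 km ⇒ ΔT = -14.85°C; T = -0.25°C

-0.25°C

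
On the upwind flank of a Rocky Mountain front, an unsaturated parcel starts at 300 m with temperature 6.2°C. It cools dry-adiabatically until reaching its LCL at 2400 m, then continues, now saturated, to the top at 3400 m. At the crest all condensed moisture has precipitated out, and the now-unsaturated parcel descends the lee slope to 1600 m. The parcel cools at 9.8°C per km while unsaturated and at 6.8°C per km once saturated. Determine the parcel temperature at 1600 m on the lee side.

300–2400 m, dry: Δz = 2.1 km ⇒ ΔT = -20.58°C; T = -14.38°C
2400–3400 m, saturated: Δz = 1 km ⇒ ΔT = -6.8°C; T = -21.18°C
3400–1600 m, dry descent: Δz = 1.8 km ⇒ ΔT = +17.64°C; T = -3.54°C

-3.54°C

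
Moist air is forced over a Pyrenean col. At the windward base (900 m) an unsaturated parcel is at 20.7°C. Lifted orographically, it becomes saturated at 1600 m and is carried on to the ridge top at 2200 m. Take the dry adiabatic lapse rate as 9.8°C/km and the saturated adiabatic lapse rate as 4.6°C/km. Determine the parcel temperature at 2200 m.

900 → 1600 m (dry, 9.8°C/km): ΔT = -9.8 × 0.7 = -6.86°C → T = 13.84°C
1600 → 2200 m (saturated, 4.6°C/km): ΔT = -4.6 × 0.6 = -2.76°C → T = 11.08°C

11.08°C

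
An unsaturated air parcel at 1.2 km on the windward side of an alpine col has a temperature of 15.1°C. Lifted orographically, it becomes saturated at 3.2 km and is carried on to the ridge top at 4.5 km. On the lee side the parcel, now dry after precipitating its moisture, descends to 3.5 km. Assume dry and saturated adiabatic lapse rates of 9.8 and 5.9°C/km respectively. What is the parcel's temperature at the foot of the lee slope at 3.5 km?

-2.37°C

From 1200 m to 3200 m (dry): cools by 9.8 × 2 = 19.6°C, giving -4.5°C.
From 3200 m to 4500 m (saturated): cools by 5.9 × 1.3 = 7.67°C, giving -12.17°C.
From 4500 m to 3500 m (dry descent): warms by 9.8 × 1 = 9.8°C, giving -2.37°C.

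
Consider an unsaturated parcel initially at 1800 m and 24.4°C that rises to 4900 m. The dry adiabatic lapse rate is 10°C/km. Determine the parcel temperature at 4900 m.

1800–4900 m, dry adiabatic: Δz = 3.1 km ⇒ ΔT = -31°C; T = -6.6°C

-6.6°C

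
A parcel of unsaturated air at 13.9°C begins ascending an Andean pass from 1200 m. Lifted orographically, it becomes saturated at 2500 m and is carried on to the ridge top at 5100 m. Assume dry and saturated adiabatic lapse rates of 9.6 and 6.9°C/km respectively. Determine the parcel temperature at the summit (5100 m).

-16.52°C

1200–2500 m, dry: Δz = 1.3 km ⇒ ΔT = -12.48°C; T = 1.42°C
2500–5100 m, saturated: Δz = 2.6 km ⇒ ΔT = -17.94°C; T = -16.52°C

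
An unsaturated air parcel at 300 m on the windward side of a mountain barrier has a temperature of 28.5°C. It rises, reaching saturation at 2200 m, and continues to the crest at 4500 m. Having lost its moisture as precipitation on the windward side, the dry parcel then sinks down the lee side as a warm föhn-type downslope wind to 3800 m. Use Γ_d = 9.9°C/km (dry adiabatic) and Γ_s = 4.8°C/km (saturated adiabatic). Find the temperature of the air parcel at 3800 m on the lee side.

300 → 2200 m (dry, 9.9°C/km): ΔT = -9.9 × 1.9 = -18.81°C → T = 9.69°C
2200 → 4500 m (saturated, 4.8°C/km): ΔT = -4.8 × 2.3 = -11.04°C → T = -1.35°C
4500 → 3800 m (dry descent, 9.9°C/km): ΔT = +9.9 × 0.7 = +6.93°C → T = 5.58°C

5.58°C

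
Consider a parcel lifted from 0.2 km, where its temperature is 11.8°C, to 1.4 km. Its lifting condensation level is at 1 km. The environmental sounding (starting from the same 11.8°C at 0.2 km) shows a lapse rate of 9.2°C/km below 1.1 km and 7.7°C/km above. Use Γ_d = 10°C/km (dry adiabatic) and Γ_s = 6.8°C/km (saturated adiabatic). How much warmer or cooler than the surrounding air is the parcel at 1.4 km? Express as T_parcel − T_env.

Parcel:
  Dry to 1000 m: -10 × 0.8 km = -8°C, so T = 3.8°C.
  Saturated to 1400 m: -6.8 × 0.4 km = -2.72°C, so T = 1.08°C.
Environment:
  Environment, lower layer to 1100 m: -9.2 × 0.9 km = -8.28°C, so T = 3.52°C.
  Environment, upper layer to 1400 m: -7.7 × 0.3 km = -2.31°C, so T = 1.21°C.
T_parcel − T_env = 1.08 − 1.21 = -0.13°C

-0.13°C (parcel cooler than environment)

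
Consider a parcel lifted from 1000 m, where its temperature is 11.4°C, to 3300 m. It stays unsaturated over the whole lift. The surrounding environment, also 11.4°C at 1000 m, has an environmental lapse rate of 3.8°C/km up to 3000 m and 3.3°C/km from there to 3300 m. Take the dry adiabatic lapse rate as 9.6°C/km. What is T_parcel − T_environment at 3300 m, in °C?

Parcel:
  Dry to 3300 m: -9.6 × 2.3 km = -22.08°C, so T = -10.68°C.
Environment:
  Environment, lower layer to 3000 m: -3.8 × 2 km = -7.6°C, so T = 3.8°C.
  Environment, upper layer to 3300 m: -3.3 × 0.3 km = -0.99°C, so T = 2.81°C.
T_parcel − T_env = -10.68 − 2.81 = -13.49°C

-13.49°C (parcel cooler than environment)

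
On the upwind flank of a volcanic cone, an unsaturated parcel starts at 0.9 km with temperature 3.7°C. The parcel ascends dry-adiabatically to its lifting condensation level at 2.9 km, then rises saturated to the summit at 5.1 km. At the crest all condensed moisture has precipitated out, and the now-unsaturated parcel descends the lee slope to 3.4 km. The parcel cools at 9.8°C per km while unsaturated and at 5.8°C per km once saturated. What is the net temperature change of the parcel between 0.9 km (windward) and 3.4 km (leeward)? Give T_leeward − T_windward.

From 900 m to 2900 m (dry): cools by 9.8 × 2 = 19.6°C, giving -15.9°C.
From 2900 m to 5100 m (saturated): cools by 5.8 × 2.2 = 12.76°C, giving -28.66°C.
From 5100 m to 3400 m (dry descent): warms by 9.8 × 1.7 = 16.66°C, giving -12°C.
Net change vs windward start: -12 − 3.7 = -15.7°C

-15.7°C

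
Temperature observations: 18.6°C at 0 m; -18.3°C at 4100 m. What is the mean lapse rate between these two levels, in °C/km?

9°C/km

Γ = −ΔT/Δz = (18.6 − (-18.3)) / (4100 − 0) m
  = 36.9°C / 4.1 km = 9°C/km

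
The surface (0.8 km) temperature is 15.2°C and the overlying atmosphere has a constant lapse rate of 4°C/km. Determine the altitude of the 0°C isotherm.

4.6 km

Height above start = (15.2 − 0) / 4 = 3.8 km
Altitude = 800 m + 3800 m = 4600 m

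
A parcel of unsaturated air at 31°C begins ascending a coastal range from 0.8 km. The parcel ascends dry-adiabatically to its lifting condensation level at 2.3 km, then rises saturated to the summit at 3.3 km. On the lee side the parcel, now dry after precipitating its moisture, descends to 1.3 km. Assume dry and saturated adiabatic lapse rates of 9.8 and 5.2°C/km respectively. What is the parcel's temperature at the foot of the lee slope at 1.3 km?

800 → 2300 m (dry, 9.8°C/km): ΔT = -9.8 × 1.5 = -14.7°C → T = 16.3°C
2300 → 3300 m (saturated, 5.2°C/km): ΔT = -5.2 × 1 = -5.2°C → T = 11.1°C
3300 → 1300 m (dry descent, 9.8°C/km): ΔT = +9.8 × 2 = +19.6°C → T = 30.7°C

30.7°C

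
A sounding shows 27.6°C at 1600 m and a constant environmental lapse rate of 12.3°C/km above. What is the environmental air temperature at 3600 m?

3°C

1600 → 3600 m (environmental, 12.3°C/km): ΔT = -12.3 × 2 = -24.6°C → T = 3°C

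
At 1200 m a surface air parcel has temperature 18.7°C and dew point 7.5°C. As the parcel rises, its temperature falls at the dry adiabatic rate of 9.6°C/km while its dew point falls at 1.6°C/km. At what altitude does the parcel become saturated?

2600 m

T and T_d converge at 9.6 − 1.6 = 8°C per km
Height above start = (18.7 − 7.5) / 8 = 1.4 km
LCL altitude = 1200 m + 1400 m = 2600 m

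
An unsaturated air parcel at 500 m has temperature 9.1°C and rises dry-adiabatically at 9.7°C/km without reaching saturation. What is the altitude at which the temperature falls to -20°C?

Height above start = (9.1 − (-20)) / 9.7 = 3 km
Altitude = 500 m + 3000 m = 3500 m

3500 m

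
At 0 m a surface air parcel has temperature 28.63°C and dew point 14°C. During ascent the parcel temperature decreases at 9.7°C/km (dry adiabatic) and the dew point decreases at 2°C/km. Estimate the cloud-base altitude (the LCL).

1900 m

T and T_d converge at 9.7 − 2 = 7.7°C per km
Height above start = (28.63 − 14) / 7.7 = 1.9 km
LCL altitude = 0 m + 1900 m = 1900 m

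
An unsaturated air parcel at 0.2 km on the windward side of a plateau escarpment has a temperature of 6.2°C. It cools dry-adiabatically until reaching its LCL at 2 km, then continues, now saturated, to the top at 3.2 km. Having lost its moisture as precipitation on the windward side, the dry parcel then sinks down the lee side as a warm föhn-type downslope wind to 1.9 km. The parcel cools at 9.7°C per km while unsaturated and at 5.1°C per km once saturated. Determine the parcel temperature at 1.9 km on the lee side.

200 → 2000 m (dry, 9.7°C/km): ΔT = -9.7 × 1.8 = -17.46°C → T = -11.26°C
2000 → 3200 m (saturated, 5.1°C/km): ΔT = -5.1 × 1.2 = -6.12°C → T = -17.38°C
3200 → 1900 m (dry descent, 9.7°C/km): ΔT = +9.7 × 1.3 = +12.61°C → T = -4.77°C

-4.77°C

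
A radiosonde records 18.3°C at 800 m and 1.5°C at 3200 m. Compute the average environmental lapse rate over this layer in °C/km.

7°C/km

Γ = −ΔT/Δz = (18.3 − 1.5) / (3200 − 800) m
  = 16.8°C / 2.4 km = 7°C/km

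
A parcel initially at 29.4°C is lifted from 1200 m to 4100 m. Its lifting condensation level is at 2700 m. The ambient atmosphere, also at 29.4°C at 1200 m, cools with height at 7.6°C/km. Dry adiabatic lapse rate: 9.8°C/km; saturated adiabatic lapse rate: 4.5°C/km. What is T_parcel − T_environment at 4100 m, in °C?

Parcel:
  1200 → 2700 m (dry, 9.8°C/km): ΔT = -9.8 × 1.5 = -14.7°C → T = 14.7°C
  2700 → 4100 m (saturated, 4.5°C/km): ΔT = -4.5 × 1.4 = -6.3°C → T = 8.4°C
Environment:
  1200 → 4100 m (environment, 7.6°C/km): ΔT = -7.6 × 2.9 = -22.04°C → T = 7.36°C
T_parcel − T_env = 8.4 − 7.36 = +1.04°C

+1.04°C (parcel warmer than environment)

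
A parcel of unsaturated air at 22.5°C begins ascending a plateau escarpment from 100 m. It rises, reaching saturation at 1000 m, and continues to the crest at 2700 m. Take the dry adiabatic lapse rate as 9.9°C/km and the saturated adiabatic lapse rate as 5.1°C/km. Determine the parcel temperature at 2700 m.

100–1000 m, dry: Δz = 0.9 km ⇒ ΔT = -8.91°C; T = 13.59°C
1000–2700 m, saturated: Δz = 1.7 km ⇒ ΔT = -8.67°C; T = 4.92°C

4.92°C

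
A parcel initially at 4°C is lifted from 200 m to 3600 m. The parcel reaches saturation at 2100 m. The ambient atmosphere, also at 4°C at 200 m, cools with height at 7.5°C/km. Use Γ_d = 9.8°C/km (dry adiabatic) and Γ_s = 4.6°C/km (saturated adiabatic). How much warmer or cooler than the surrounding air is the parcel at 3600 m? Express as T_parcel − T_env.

Parcel:
  Dry to 2100 m: -9.8 × 1.9 km = -18.62°C, so T = -14.62°C.
  Saturated to 3600 m: -4.6 × 1.5 km = -6.9°C, so T = -21.52°C.
Environment:
  Environment to 3600 m: -7.5 × 3.4 km = -25.5°C, so T = -21.5°C.
T_parcel − T_env = -21.52 − (-21.5) = -0.02°C

-0.02°C (parcel cooler than environment)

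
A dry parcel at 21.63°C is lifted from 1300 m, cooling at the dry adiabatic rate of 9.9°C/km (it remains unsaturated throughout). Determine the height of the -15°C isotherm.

5000 m

Height above start = (21.63 − (-15)) / 9.9 = 3.7 km
Altitude = 1300 m + 3700 m = 5000 m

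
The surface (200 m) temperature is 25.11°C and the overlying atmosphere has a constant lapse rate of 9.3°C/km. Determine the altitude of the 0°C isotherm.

Height above start = (25.11 − 0) / 9.3 = 2.7 km
Altitude = 200 m + 2700 m = 2900 m

2900 m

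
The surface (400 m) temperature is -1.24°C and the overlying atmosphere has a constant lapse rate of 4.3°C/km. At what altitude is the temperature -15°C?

Height above start = (-1.24 − (-15)) / 4.3 = 3.2 km
Altitude = 400 m + 3200 m = 3600 m

3600 m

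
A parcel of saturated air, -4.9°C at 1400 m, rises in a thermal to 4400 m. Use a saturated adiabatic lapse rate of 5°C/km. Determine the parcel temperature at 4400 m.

-19.9°C

Saturated adiabatic to 4400 m: -5 × 3 km = -15°C, so T = -19.9°C.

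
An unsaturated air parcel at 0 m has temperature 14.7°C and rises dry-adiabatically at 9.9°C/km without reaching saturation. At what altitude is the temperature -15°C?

Height above start = (14.7 − (-15)) / 9.9 = 3 km
Altitude = 0 m + 3000 m = 3000 m

3000 m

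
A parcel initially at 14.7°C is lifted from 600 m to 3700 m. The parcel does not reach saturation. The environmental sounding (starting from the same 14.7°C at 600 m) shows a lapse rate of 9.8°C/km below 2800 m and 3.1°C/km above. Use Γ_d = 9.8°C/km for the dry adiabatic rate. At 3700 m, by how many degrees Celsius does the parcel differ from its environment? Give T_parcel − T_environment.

Parcel:
  600 → 3700 m (dry, 9.8°C/km): ΔT = -9.8 × 3.1 = -30.38°C → T = -15.68°C
Environment:
  600 → 2800 m (environment, lower layer, 9.8°C/km): ΔT = -9.8 × 2.2 = -21.56°C → T = -6.86°C
  2800 → 3700 m (environment, upper layer, 3.1°C/km): ΔT = -3.1 × 0.9 = -2.79°C → T = -9.65°C
T_parcel − T_env = -15.68 − (-9.65) = -6.03°C

-6.03°C (parcel cooler than environment)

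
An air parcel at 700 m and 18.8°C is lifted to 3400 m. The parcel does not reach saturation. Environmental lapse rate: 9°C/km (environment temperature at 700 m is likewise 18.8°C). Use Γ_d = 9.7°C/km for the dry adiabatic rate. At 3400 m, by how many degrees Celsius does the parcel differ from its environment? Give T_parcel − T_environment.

Parcel:
  700 → 3400 m (dry, 9.7°C/km): ΔT = -9.7 × 2.7 = -26.19°C → T = -7.39°C
Environment:
  700 → 3400 m (environment, 9°C/km): ΔT = -9 × 2.7 = -24.3°C → T = -5.5°C
T_parcel − T_env = -7.39 − (-5.5) = -1.89°C

-1.89°C (parcel cooler than environment)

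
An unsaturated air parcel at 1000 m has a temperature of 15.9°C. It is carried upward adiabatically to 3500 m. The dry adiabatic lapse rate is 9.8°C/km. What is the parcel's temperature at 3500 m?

-8.6°C

From 1000 m to 3500 m (dry adiabatic): cools by 9.8 × 2.5 = 24.5°C, giving -8.6°C.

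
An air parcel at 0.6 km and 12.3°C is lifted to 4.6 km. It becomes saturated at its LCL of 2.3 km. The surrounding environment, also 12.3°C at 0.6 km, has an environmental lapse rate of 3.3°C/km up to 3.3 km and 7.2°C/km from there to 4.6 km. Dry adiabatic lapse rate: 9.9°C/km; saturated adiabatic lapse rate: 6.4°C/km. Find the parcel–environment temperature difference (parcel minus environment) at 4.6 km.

-13.28°C (parcel cooler than environment)

Parcel:
  From 600 m to 2300 m (dry): cools by 9.9 × 1.7 = 16.83°C, giving -4.53°C.
  From 2300 m to 4600 m (saturated): cools by 6.4 × 2.3 = 14.72°C, giving -19.25°C.
Environment:
  From 600 m to 3300 m (environment, lower layer): cools by 3.3 × 2.7 = 8.91°C, giving 3.39°C.
  From 3300 m to 4600 m (environment, upper layer): cools by 7.2 × 1.3 = 9.36°C, giving -5.97°C.
T_parcel − T_env = -19.25 − (-5.97) = -13.28°C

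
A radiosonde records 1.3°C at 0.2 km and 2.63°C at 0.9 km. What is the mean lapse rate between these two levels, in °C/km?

Γ = −ΔT/Δz = (1.3 − 2.63) / (900 − 200) m
  = -1.33°C / 0.7 km = -1.9°C/km

-1.9°C/km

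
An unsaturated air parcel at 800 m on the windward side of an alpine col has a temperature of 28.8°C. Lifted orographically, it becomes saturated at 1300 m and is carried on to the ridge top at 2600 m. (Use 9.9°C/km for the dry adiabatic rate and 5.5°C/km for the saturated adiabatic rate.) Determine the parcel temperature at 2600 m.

Dry to 1300 m: -9.9 × 0.5 km = -4.95°C, so T = 23.85°C.
Saturated to 2600 m: -5.5 × 1.3 km = -7.15°C, so T = 16.7°C.

16.7°C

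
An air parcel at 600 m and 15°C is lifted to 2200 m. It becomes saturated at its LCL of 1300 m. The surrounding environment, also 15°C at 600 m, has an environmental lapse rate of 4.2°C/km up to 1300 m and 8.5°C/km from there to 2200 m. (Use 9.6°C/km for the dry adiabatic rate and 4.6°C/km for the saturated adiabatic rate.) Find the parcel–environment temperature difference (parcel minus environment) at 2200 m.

Parcel:
  600 → 1300 m (dry, 9.6°C/km): ΔT = -9.6 × 0.7 = -6.72°C → T = 8.28°C
  1300 → 2200 m (saturated, 4.6°C/km): ΔT = -4.6 × 0.9 = -4.14°C → T = 4.14°C
Environment:
  600 → 1300 m (environment, lower layer, 4.2°C/km): ΔT = -4.2 × 0.7 = -2.94°C → T = 12.06°C
  1300 → 2200 m (environment, upper layer, 8.5°C/km): ΔT = -8.5 × 0.9 = -7.65°C → T = 4.41°C
T_parcel − T_env = 4.14 − 4.41 = -0.27°C

-0.27°C (parcel cooler than environment)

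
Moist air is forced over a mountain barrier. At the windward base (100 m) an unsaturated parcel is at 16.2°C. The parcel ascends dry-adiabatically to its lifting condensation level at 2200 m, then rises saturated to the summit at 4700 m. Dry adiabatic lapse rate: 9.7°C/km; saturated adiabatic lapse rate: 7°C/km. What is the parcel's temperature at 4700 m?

Dry to 2200 m: -9.7 × 2.1 km = -20.37°C, so T = -4.17°C.
Saturated to 4700 m: -7 × 2.5 km = -17.5°C, so T = -21.67°C.

-21.67°C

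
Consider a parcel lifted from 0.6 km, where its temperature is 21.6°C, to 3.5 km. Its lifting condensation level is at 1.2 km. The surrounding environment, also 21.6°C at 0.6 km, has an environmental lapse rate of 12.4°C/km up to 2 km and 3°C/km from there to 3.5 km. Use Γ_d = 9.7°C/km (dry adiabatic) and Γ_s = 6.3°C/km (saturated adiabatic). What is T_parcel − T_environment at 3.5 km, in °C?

Parcel:
  Dry to 1200 m: -9.7 × 0.6 km = -5.82°C, so T = 15.78°C.
  Saturated to 3500 m: -6.3 × 2.3 km = -14.49°C, so T = 1.29°C.
Environment:
  Environment, lower layer to 2000 m: -12.4 × 1.4 km = -17.36°C, so T = 4.24°C.
  Environment, upper layer to 3500 m: -3 × 1.5 km = -4.5°C, so T = -0.26°C.
T_parcel − T_env = 1.29 − (-0.26) = +1.55°C

+1.55°C (parcel warmer than environment)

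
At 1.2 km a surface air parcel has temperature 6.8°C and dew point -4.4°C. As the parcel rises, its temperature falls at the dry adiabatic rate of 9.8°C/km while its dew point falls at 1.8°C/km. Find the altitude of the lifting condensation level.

2.6 km

T and T_d converge at 9.8 − 1.8 = 8°C per km
Height above start = (6.8 − (-4.4)) / 8 = 1.4 km
LCL altitude = 1200 m + 1400 m = 2600 m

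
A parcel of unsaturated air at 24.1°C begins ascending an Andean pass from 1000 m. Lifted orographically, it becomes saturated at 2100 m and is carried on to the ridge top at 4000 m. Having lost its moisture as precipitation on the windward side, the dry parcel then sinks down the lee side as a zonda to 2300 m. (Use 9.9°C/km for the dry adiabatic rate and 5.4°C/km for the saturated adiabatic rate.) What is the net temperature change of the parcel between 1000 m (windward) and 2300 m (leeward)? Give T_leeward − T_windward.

From 1000 m to 2100 m (dry): cools by 9.9 × 1.1 = 10.89°C, giving 13.21°C.
From 2100 m to 4000 m (saturated): cools by 5.4 × 1.9 = 10.26°C, giving 2.95°C.
From 4000 m to 2300 m (dry descent): warms by 9.9 × 1.7 = 16.83°C, giving 19.78°C.
Net change vs windward start: 19.78 − 24.1 = -4.32°C

-4.32°C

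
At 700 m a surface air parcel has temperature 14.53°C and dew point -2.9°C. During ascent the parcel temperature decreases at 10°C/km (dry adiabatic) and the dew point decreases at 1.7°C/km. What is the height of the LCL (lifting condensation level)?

2800 m

T and T_d converge at 10 − 1.7 = 8.3°C per km
Height above start = (14.53 − (-2.9)) / 8.3 = 2.1 km
LCL altitude = 700 m + 2100 m = 2800 m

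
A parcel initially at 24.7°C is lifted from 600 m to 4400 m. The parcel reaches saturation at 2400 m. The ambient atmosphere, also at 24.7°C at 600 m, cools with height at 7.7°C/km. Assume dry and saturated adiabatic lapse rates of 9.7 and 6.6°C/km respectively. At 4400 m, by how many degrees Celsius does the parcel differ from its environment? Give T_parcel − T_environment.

Parcel:
  From 600 m to 2400 m (dry): cools by 9.7 × 1.8 = 17.46°C, giving 7.24°C.
  From 2400 m to 4400 m (saturated): cools by 6.6 × 2 = 13.2°C, giving -5.96°C.
Environment:
  From 600 m to 4400 m (environment): cools by 7.7 × 3.8 = 29.26°C, giving -4.56°C.
T_parcel − T_env = -5.96 − (-4.56) = -1.4°C

-1.4°C (parcel cooler than environment)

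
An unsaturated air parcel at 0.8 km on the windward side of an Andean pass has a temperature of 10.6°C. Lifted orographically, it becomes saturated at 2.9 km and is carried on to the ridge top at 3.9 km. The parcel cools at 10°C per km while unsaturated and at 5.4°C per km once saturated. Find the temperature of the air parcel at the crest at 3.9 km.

From 800 m to 2900 m (dry): cools by 10 × 2.1 = 21°C, giving -10.4°C.
From 2900 m to 3900 m (saturated): cools by 5.4 × 1 = 5.4°C, giving -15.8°C.

-15.8°C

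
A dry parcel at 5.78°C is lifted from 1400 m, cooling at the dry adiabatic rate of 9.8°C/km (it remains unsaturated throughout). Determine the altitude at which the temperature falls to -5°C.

2500 m

Height above start = (5.78 − (-5)) / 9.8 = 1.1 km
Altitude = 1400 m + 1100 m = 2500 m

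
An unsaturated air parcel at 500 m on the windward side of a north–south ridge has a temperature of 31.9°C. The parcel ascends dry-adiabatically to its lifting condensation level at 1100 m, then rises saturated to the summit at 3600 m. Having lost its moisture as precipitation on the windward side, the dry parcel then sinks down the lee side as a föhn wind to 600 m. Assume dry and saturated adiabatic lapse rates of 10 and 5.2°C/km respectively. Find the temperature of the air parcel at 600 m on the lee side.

42.9°C

From 500 m to 1100 m (dry): cools by 10 × 0.6 = 6°C, giving 25.9°C.
From 1100 m to 3600 m (saturated): cools by 5.2 × 2.5 = 13°C, giving 12.9°C.
From 3600 m to 600 m (dry descent): warms by 10 × 3 = 30°C, giving 42.9°C.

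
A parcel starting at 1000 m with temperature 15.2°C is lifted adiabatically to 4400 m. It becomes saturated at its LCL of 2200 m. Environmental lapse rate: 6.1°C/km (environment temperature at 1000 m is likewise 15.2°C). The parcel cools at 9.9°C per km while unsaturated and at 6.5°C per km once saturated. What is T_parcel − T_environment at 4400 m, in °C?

Parcel:
  Dry to 2200 m: -9.9 × 1.2 km = -11.88°C, so T = 3.32°C.
  Saturated to 4400 m: -6.5 × 2.2 km = -14.3°C, so T = -10.98°C.
Environment:
  Environment to 4400 m: -6.1 × 3.4 km = -20.74°C, so T = -5.54°C.
T_parcel − T_env = -10.98 − (-5.54) = -5.44°C

-5.44°C (parcel cooler than environment)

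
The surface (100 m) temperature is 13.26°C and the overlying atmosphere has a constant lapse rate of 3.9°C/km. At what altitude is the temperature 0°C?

3500 m

Height above start = (13.26 − 0) / 3.9 = 3.4 km
Altitude = 100 m + 3400 m = 3500 m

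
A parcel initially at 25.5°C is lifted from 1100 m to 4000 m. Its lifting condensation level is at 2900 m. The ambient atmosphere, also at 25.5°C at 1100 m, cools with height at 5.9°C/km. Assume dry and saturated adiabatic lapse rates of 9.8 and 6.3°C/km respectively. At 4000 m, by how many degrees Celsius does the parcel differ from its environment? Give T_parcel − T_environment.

Parcel:
  1100 → 2900 m (dry, 9.8°C/km): ΔT = -9.8 × 1.8 = -17.64°C → T = 7.86°C
  2900 → 4000 m (saturated, 6.3°C/km): ΔT = -6.3 × 1.1 = -6.93°C → T = 0.93°C
Environment:
  1100 → 4000 m (environment, 5.9°C/km): ΔT = -5.9 × 2.9 = -17.11°C → T = 8.39°C
T_parcel − T_env = 0.93 − 8.39 = -7.46°C

-7.46°C (parcel cooler than environment)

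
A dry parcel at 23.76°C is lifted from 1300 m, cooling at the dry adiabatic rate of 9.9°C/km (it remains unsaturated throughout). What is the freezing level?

3700 m

Height above start = (23.76 − 0) / 9.9 = 2.4 km
Altitude = 1300 m + 2400 m = 3700 m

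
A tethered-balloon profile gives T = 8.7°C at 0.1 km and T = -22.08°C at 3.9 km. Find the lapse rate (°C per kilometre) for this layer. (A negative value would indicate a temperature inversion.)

8.1°C/km

Γ = −ΔT/Δz = (8.7 − (-22.08)) / (3900 − 100) m
  = 30.78°C / 3.8 km = 8.1°C/km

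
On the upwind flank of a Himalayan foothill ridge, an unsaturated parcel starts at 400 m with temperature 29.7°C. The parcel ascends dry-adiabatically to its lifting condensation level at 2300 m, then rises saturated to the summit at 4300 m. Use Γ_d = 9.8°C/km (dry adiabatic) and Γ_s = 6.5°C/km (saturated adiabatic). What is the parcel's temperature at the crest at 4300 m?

400 → 2300 m (dry, 9.8°C/km): ΔT = -9.8 × 1.9 = -18.62°C → T = 11.08°C
2300 → 4300 m (saturated, 6.5°C/km): ΔT = -6.5 × 2 = -13°C → T = -1.92°C

-1.92°C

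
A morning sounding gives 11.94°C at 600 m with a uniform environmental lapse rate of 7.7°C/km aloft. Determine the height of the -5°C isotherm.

2800 m

Height above start = (11.94 − (-5)) / 7.7 = 2.2 km
Altitude = 600 m + 2200 m = 2800 m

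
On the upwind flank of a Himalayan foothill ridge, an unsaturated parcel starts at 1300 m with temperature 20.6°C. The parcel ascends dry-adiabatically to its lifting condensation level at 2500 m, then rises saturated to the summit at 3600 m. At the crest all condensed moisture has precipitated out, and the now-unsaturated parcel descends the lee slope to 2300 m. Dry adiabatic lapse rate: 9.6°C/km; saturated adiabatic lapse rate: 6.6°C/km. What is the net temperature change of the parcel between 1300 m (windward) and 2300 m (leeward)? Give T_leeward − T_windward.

1300 → 2500 m (dry, 9.6°C/km): ΔT = -9.6 × 1.2 = -11.52°C → T = 9.08°C
2500 → 3600 m (saturated, 6.6°C/km): ΔT = -6.6 × 1.1 = -7.26°C → T = 1.82°C
3600 → 2300 m (dry descent, 9.6°C/km): ΔT = +9.6 × 1.3 = +12.48°C → T = 14.3°C
Net change vs windward start: 14.3 − 20.6 = -6.3°C

-6.3°C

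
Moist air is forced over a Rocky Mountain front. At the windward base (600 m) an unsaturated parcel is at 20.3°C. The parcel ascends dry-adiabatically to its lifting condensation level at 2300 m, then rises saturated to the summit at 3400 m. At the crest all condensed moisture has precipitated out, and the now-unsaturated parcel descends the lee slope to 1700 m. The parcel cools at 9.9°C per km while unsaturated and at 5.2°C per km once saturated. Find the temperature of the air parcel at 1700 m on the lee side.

Dry to 2300 m: -9.9 × 1.7 km = -16.83°C, so T = 3.47°C.
Saturated to 3400 m: -5.2 × 1.1 km = -5.72°C, so T = -2.25°C.
Dry descent to 1700 m: +9.9 × 1.7 km = +16.83°C, so T = 14.58°C.

14.58°C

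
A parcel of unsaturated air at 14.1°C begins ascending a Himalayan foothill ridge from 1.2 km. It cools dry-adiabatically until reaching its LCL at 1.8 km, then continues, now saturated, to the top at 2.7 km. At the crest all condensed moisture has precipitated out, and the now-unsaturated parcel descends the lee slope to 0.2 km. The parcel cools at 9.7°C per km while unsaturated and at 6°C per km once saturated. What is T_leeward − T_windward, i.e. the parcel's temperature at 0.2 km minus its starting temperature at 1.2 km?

From 1200 m to 1800 m (dry): cools by 9.7 × 0.6 = 5.82°C, giving 8.28°C.
From 1800 m to 2700 m (saturated): cools by 6 × 0.9 = 5.4°C, giving 2.88°C.
From 2700 m to 200 m (dry descent): warms by 9.7 × 2.5 = 24.25°C, giving 27.13°C.
Net change vs windward start: 27.13 − 14.1 = +13.03°C

+13.03°C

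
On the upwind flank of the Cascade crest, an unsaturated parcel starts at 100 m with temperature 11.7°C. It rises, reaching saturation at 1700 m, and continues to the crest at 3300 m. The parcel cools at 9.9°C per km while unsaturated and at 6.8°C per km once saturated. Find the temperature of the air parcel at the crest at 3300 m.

100–1700 m, dry: Δz = 1.6 km ⇒ ΔT = -15.84°C; T = -4.14°C
1700–3300 m, saturated: Δz = 1.6 km ⇒ ΔT = -10.88°C; T = -15.02°C

-15.02°C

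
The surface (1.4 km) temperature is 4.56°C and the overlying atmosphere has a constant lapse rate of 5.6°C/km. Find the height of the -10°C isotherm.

Height above start = (4.56 − (-10)) / 5.6 = 2.6 km
Altitude = 1400 m + 2600 m = 4000 m

4 km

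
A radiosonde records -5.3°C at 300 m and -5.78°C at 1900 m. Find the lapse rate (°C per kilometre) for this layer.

Γ = −ΔT/Δz = (-5.3 − (-5.78)) / (1900 − 300) m
  = 0.48°C / 1.6 km = 0.3°C/km

0.3°C/km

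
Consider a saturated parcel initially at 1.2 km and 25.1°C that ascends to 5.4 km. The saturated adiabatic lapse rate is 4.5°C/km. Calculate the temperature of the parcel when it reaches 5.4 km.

6.2°C

1200–5400 m, saturated adiabatic: Δz = 4.2 km ⇒ ΔT = -18.9°C; T = 6.2°C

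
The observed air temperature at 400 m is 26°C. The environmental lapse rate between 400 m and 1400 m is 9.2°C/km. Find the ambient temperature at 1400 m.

Environmental to 1400 m: -9.2 × 1 km = -9.2°C, so T = 16.8°C.

16.8°C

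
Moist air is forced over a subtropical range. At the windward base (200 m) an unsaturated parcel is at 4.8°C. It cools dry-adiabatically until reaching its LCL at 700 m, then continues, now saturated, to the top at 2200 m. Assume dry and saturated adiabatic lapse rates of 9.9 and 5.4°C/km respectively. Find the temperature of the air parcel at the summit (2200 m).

Dry to 700 m: -9.9 × 0.5 km = -4.95°C, so T = -0.15°C.
Saturated to 2200 m: -5.4 × 1.5 km = -8.1°C, so T = -8.25°C.

-8.25°C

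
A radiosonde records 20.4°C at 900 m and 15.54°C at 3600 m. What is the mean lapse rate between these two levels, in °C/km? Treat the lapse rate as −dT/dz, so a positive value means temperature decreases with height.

1.8°C/km

Γ = −ΔT/Δz = (20.4 − 15.54) / (3600 − 900) m
  = 4.86°C / 2.7 km = 1.8°C/km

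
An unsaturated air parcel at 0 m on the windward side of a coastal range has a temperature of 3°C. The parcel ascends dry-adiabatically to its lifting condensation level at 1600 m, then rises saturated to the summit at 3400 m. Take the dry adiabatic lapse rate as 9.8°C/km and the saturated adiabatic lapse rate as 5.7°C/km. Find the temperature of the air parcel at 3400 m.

-22.94°C

From 0 m to 1600 m (dry): cools by 9.8 × 1.6 = 15.68°C, giving -12.68°C.
From 1600 m to 3400 m (saturated): cools by 5.7 × 1.8 = 10.26°C, giving -22.94°C.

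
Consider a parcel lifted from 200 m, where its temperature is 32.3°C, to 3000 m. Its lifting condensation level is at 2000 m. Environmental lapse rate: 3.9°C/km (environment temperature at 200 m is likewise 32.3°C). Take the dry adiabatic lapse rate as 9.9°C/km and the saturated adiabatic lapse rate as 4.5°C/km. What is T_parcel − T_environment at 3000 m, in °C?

-11.4°C (parcel cooler than environment)

Parcel:
  From 200 m to 2000 m (dry): cools by 9.9 × 1.8 = 17.82°C, giving 14.48°C.
  From 2000 m to 3000 m (saturated): cools by 4.5 × 1 = 4.5°C, giving 9.98°C.
Environment:
  From 200 m to 3000 m (environment): cools by 3.9 × 2.8 = 10.92°C, giving 21.38°C.
T_parcel − T_env = 9.98 − 21.38 = -11.4°C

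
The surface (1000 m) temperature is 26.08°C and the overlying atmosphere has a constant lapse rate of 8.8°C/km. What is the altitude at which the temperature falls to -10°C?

5100 m

Height above start = (26.08 − (-10)) / 8.8 = 4.1 km
Altitude = 1000 m + 4100 m = 5100 m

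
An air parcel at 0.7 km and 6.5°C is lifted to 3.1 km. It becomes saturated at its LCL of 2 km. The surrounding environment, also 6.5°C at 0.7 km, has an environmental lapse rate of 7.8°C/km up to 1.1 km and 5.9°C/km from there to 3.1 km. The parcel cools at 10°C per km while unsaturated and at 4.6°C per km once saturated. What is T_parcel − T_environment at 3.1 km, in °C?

Parcel:
  700–2000 m, dry: Δz = 1.3 km ⇒ ΔT = -13°C; T = -6.5°C
  2000–3100 m, saturated: Δz = 1.1 km ⇒ ΔT = -5.06°C; T = -11.56°C
Environment:
  700–1100 m, environment, lower layer: Δz = 0.4 km ⇒ ΔT = -3.12°C; T = 3.38°C
  1100–3100 m, environment, upper layer: Δz = 2 km ⇒ ΔT = -11.8°C; T = -8.42°C
T_parcel − T_env = -11.56 − (-8.42) = -3.14°C

-3.14°C (parcel cooler than environment)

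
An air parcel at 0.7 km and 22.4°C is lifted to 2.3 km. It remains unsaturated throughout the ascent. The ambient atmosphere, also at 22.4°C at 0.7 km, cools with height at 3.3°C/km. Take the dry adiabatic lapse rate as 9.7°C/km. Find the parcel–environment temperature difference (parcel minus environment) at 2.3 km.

Parcel:
  Dry to 2300 m: -9.7 × 1.6 km = -15.52°C, so T = 6.88°C.
Environment:
  Environment to 2300 m: -3.3 × 1.6 km = -5.28°C, so T = 17.12°C.
T_parcel − T_env = 6.88 − 17.12 = -10.24°C

-10.24°C (parcel cooler than environment)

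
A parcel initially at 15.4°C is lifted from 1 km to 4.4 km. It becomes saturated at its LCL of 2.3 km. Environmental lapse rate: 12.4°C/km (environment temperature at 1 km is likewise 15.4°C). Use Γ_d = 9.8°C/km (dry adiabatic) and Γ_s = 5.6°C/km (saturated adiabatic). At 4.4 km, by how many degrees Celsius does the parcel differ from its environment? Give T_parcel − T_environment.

Parcel:
  1000 → 2300 m (dry, 9.8°C/km): ΔT = -9.8 × 1.3 = -12.74°C → T = 2.66°C
  2300 → 4400 m (saturated, 5.6°C/km): ΔT = -5.6 × 2.1 = -11.76°C → T = -9.1°C
Environment:
  1000 → 4400 m (environment, 12.4°C/km): ΔT = -12.4 × 3.4 = -42.16°C → T = -26.76°C
T_parcel − T_env = -9.1 − (-26.76) = +17.66°C

+17.66°C (parcel warmer than environment)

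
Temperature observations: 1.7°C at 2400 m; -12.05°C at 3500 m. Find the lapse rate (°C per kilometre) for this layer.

12.5°C/km

Γ = −ΔT/Δz = (1.7 − (-12.05)) / (3500 − 2400) m
  = 13.75°C / 1.1 km = 12.5°C/km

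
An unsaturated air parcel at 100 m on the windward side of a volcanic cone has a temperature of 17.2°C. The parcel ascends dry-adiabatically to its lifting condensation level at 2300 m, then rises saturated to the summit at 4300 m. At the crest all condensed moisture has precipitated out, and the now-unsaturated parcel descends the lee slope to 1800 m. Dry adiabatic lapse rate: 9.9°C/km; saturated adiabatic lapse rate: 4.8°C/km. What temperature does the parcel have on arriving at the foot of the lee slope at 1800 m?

10.57°C

100 → 2300 m (dry, 9.9°C/km): ΔT = -9.9 × 2.2 = -21.78°C → T = -4.58°C
2300 → 4300 m (saturated, 4.8°C/km): ΔT = -4.8 × 2 = -9.6°C → T = -14.18°C
4300 → 1800 m (dry descent, 9.9°C/km): ΔT = +9.9 × 2.5 = +24.75°C → T = 10.57°C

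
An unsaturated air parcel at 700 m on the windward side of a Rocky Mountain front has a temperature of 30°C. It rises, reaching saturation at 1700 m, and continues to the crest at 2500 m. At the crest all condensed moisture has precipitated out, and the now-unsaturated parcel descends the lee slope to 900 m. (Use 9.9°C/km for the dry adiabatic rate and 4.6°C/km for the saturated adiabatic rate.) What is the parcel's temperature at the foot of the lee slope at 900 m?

From 700 m to 1700 m (dry): cools by 9.9 × 1 = 9.9°C, giving 20.1°C.
From 1700 m to 2500 m (saturated): cools by 4.6 × 0.8 = 3.68°C, giving 16.42°C.
From 2500 m to 900 m (dry descent): warms by 9.9 × 1.6 = 15.84°C, giving 32.26°C.

32.26°C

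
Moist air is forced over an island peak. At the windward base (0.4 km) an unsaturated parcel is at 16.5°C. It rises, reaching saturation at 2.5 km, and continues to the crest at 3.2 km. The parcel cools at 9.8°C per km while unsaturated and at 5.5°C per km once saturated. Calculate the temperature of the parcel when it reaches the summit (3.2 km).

-7.93°C

400–2500 m, dry: Δz = 2.1 km ⇒ ΔT = -20.58°C; T = -4.08°C
2500–3200 m, saturated: Δz = 0.7 km ⇒ ΔT = -3.85°C; T = -7.93°C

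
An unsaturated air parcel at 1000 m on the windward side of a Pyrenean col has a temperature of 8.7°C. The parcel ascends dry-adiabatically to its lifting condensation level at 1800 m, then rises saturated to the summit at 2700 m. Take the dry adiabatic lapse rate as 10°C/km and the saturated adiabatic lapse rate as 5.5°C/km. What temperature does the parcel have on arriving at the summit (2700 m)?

-4.25°C

From 1000 m to 1800 m (dry): cools by 10 × 0.8 = 8°C, giving 0.7°C.
From 1800 m to 2700 m (saturated): cools by 5.5 × 0.9 = 4.95°C, giving -4.25°C.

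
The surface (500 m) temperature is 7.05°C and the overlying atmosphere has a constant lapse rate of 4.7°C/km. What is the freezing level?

Height above start = (7.05 − 0) / 4.7 = 1.5 km
Altitude = 500 m + 1500 m = 2000 m

2000 m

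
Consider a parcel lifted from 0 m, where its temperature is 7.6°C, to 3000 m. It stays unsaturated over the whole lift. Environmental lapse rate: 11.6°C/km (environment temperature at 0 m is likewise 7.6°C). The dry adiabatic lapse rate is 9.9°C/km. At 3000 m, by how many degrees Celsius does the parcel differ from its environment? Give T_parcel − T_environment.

Parcel:
  From 0 m to 3000 m (dry): cools by 9.9 × 3 = 29.7°C, giving -22.1°C.
Environment:
  From 0 m to 3000 m (environment): cools by 11.6 × 3 = 34.8°C, giving -27.2°C.
T_parcel − T_env = -22.1 − (-27.2) = +5.1°C

+5.1°C (parcel warmer than environment)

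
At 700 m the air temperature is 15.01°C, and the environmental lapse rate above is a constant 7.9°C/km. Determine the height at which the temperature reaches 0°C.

Height above start = (15.01 − 0) / 7.9 = 1.9 km
Altitude = 700 m + 1900 m = 2600 m

2600 m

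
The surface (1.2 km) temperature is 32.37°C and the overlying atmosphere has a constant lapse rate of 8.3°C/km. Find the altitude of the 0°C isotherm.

Height above start = (32.37 − 0) / 8.3 = 3.9 km
Altitude = 1200 m + 3900 m = 5100 m

5.1 km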